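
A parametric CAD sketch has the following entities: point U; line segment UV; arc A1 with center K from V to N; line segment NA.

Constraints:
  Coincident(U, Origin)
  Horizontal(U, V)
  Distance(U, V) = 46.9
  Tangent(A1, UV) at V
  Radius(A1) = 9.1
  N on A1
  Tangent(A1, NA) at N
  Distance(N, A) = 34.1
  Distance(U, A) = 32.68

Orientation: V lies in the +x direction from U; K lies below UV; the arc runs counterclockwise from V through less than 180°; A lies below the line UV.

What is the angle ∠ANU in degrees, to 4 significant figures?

51.25°

U is at the origin; UV is horizontal with |UV| = 46.9 and V on the +x side, so V = (46.90, 0.000). Since A1 is tangent to UV there, KV ⟂ UV, so K = V + (0, -9.1) = (46.90, -9.100). Since KN ⟂ NA (tangency), |KA| = √(9.1² + 34.1²) = 35.29 regardless of where N sits on A1. So A lies on both circle(U, 32.68) and circle(K, 35.29); the below-UV intersection is A = (17.03, -27.89). N is the foot of the tangent from A: N = (40.23, -2.907).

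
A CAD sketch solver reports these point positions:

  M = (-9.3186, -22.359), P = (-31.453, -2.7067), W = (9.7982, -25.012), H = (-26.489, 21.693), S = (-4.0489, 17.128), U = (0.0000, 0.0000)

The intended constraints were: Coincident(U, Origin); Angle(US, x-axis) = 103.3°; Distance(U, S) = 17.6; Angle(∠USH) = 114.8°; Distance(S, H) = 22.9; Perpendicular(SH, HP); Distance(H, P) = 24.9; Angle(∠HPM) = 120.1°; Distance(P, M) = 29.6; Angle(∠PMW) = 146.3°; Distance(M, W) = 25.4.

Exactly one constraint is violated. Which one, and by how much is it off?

Distance(M, W) = 25.4 — off by 6.10.

U = (0.00, 0.00) ✓; US at 103.3° ✓; |US| = 17.60 ✓; ∠USH = 114.8° ✓; |SH| = 22.90 ✓; ∠(SH, HP) = 90.00° ✓; |HP| = 24.90 ✓; ∠HPM = 120.1° ✓; |PM| = 29.60 ✓; ∠PMW = 146.3° ✓; |MW| = 19.30 ✗.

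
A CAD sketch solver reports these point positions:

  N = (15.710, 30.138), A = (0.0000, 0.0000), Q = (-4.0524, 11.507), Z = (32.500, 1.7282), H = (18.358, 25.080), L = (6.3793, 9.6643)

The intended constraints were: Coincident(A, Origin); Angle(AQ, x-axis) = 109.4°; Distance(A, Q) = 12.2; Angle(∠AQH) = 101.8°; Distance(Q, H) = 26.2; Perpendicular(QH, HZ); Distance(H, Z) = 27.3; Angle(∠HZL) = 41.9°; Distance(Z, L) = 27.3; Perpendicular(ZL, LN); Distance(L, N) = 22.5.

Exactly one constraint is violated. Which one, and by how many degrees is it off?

Perpendicular(ZL, LN) — off by 7.60°.

A = (0.00, 0.00) ✓; AQ at 109.4° ✓; |AQ| = 12.20 ✓; ∠AQH = 101.8° ✓; |QH| = 26.20 ✓; ∠(QH, HZ) = 90.00° ✓; |HZ| = 27.30 ✓; ∠HZL = 41.90° ✓; |ZL| = 27.30 ✓; ∠(ZL, LN) = 97.60° ✗; |LN| = 22.50 ✓.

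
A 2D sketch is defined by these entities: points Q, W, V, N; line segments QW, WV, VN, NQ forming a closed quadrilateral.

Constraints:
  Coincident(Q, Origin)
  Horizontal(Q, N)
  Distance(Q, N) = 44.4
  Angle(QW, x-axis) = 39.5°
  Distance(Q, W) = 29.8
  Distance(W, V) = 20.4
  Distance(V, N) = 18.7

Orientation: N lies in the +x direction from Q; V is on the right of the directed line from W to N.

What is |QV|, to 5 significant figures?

25.773

Q is at the origin; Q and N share the same y with |QN| = 44.4 and N in +x, so N = (44.4, 0). QW runs at 39.5° with |QW| = 29.8, so W = (22.994, 18.955). V is determined by |WV| = 20.4 and |VN| = 18.7 together: it lies at the intersection of circle(W, 20.4) and circle(N, 18.7). With |WN| = 28.592, the foot of the radical line on WN is 15.458 from W and the perpendicular offset is √(20.4² − 15.458²) = 13.312. Taking the right-of-WN solution: V = (25.742, -1.2589).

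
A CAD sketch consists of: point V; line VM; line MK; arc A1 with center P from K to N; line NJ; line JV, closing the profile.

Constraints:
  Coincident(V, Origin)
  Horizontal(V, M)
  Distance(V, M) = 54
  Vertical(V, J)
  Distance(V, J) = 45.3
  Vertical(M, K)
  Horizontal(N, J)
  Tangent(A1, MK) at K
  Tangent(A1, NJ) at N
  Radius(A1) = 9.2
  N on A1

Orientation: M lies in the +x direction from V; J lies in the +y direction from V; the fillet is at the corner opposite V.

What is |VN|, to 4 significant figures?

63.71

The virtual corner opposite V is at (54.00, 45.30). Since A1 is tangent to MK there, PK ⟂ MK and since A1 is tangent to NJ there, PN ⟂ NJ, with radius 9.2, so the center P sits 9.2 in from both sides at P = (44.80, 36.10). That places the tangent points at K = (54.00, 36.10) on MK and N = (44.80, 45.30) on NJ. Then |VN| = |N − V| = 63.71.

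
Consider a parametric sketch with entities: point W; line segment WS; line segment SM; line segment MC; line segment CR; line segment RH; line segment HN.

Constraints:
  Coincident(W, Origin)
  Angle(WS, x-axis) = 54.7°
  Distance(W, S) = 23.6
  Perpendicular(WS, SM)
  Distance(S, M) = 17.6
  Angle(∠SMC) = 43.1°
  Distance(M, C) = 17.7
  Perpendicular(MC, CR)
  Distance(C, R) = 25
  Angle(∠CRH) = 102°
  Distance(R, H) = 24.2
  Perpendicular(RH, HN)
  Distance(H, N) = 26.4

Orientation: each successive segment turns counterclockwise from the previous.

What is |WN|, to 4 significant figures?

41.52

W is at the origin; WS runs at 54.7° with length 23.6, so S = (13.64, 19.26). The perpendicularity gives SM at right angles to WS, so SM runs at 144.7°; with |SM| = 17.6, M = (-0.7266, 29.43). ∠SMC = 43.1° gives MC at -78.40° from the x-axis; with |MC| = 17.7, C = (2.832, 12.09). MC is perpendicular to CR, so CR runs at 11.60°; with |CR| = 25.0, R = (27.32, 17.12). ∠CRH = 102.0° gives RH at 89.60° from the x-axis; with |RH| = 24.2, H = (27.49, 41.32). RH is perpendicular to HN, so HN runs at 179.6°; with |HN| = 26.4, N = (1.091, 41.50). Then |WN| = |N − W| = 41.52.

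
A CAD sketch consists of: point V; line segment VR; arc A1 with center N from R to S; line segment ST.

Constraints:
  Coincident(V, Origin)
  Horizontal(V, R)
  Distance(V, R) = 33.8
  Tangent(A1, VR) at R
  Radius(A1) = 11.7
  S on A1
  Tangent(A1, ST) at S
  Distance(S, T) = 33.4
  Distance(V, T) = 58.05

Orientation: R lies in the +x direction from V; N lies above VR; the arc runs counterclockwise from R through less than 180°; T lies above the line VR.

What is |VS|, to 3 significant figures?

47.5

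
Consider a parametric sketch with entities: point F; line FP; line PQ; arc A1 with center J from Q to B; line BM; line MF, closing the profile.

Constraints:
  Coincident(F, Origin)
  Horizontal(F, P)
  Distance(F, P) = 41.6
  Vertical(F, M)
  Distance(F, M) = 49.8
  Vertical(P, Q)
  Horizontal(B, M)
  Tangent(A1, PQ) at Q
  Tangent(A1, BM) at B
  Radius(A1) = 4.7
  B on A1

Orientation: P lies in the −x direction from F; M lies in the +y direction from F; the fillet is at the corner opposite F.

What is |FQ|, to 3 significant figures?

61.4

F is at the origin; FP is horizontal with |FP| = 41.6 and P on the −x side, so P = (-41.6, 0.00). FM is vertical with |FM| = 49.8 and M on the +y side, so M = (0.00, 49.8). The virtual corner opposite F is at (-41.6, 49.8). A1 meets PQ tangentially, so JQ is at right angles to PQ and tangency of A1 to BM means the radius JB is perpendicular to BM, with radius 4.7, so the center J sits 4.7 in from both sides at J = (-36.9, 45.1). That places the tangent points at Q = (-41.6, 45.1) on PQ and B = (-36.9, 49.8) on BM. Then |FQ| = |Q − F| = 61.4.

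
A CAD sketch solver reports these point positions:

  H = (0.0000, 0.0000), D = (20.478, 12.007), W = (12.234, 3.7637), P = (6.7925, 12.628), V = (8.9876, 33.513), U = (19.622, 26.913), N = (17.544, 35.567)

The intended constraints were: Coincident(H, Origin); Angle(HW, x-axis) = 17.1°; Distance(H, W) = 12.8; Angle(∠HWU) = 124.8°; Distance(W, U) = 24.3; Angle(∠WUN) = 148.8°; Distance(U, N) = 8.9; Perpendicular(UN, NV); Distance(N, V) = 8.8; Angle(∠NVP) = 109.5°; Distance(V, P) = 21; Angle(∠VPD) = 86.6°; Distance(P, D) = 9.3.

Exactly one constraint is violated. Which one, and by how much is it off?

Distance(P, D) = 9.3 — off by 4.40.

H = (0.00, 0.00) ✓; HW at 17.10° ✓; |HW| = 12.80 ✓; ∠HWU = 124.8° ✓; |WU| = 24.30 ✓; ∠WUN = 148.8° ✓; |UN| = 8.900 ✓; ∠(UN, NV) = 90.00° ✓; |NV| = 8.799 ✓; ∠NVP = 109.5° ✓; |VP| = 21.00 ✓; ∠VPD = 86.60° ✓; |PD| = 13.70 ✗.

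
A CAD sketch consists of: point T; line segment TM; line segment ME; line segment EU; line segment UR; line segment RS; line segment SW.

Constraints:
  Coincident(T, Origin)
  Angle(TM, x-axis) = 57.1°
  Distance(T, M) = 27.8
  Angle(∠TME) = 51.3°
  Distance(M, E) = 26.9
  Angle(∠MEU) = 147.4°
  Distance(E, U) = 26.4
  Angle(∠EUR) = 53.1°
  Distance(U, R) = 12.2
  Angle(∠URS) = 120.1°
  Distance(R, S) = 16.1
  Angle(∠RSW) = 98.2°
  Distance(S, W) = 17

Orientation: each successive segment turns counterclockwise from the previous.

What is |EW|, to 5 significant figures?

9.5277

∠URS = 120.1° gives RS at 45.200° from the x-axis; with |RS| = 16.1, S = (-9.2063, 12.553). ∠RSW = 98.2° gives SW at 127.00° from the x-axis; with |SW| = 17.0, W = (-19.437, 26.130). Then |EW| = |W − E| = 9.5277.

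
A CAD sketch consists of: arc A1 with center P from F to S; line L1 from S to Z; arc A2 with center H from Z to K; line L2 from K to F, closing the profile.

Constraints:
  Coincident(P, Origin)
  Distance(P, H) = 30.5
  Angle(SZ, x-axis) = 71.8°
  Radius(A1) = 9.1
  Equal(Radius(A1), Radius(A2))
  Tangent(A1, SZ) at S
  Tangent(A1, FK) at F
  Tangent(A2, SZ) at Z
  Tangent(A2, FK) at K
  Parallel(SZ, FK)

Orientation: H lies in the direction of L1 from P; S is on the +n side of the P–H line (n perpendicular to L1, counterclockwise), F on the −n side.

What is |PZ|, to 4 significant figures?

31.83

The slot axis is L1's direction at 71.8°, so u = (cos 71.8°, sin 71.8°) = (0.3123, 0.9500) and n = (−sin 71.8°, cos 71.8°) = (-0.9500, 0.3123). P is at the origin and H lies 30.5 along u from P, so H = 30.5·u = (9.526, 28.97). Tangency of A1 to both parallel lines with radius 9.1 puts S and F at P ± 9.1·n: S = (-8.645, 2.842), F = (8.645, -2.842). Equal radii place Z and K the same way about H: Z = H + 9.1·n = (0.8815, 31.82), K = H − 9.1·n = (18.17, 26.13). Then |PZ| = |Z − P| = 31.83.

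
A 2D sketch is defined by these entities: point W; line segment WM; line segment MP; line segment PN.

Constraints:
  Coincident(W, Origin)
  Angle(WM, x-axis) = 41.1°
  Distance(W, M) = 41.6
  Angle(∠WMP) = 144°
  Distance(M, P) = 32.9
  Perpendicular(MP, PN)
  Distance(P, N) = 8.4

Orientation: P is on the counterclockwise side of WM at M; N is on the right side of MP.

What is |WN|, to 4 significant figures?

74.22

W is at the origin; WM runs at 41.1° with length 41.6, so M = 41.6·(cos 41.1°, sin 41.1°) = (31.35, 27.35). ∠WMP = 144.0°, so MP runs at 41.1° + (180° − 144.0°) = 77.10° from the x-axis; with |MP| = 32.9, P = M + 32.9·(cos 77.10°, sin 77.10°) = (38.69, 59.42). MP is perpendicular to PN; with |PN| = 8.4 on the right of MP, N = P + 8.4·(0.9748, -0.2233) = (46.88, 57.54). Then |WN| = |N − W| = 74.22.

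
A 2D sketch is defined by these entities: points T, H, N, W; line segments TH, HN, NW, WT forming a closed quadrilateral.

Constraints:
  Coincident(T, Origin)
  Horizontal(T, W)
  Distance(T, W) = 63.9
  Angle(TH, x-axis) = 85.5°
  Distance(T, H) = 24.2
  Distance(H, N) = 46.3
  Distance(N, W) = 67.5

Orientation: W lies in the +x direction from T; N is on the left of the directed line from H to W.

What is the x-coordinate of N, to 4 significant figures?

31.87

T is at the origin; T and W share the same y with |TW| = 63.9 and W in +x, so W = (63.9, 0). TH runs at 85.5° with |TH| = 24.2, so H = (1.899, 24.13). N is determined by |HN| = 46.3 and |NW| = 67.5 together: it lies at the intersection of circle(H, 46.3) and circle(W, 67.5). With |HW| = 66.53, the foot of the radical line on HW is 15.13 from H and the perpendicular offset is √(46.3² − 15.13²) = 43.76. Taking the left-of-HW solution: N = (31.87, 59.42).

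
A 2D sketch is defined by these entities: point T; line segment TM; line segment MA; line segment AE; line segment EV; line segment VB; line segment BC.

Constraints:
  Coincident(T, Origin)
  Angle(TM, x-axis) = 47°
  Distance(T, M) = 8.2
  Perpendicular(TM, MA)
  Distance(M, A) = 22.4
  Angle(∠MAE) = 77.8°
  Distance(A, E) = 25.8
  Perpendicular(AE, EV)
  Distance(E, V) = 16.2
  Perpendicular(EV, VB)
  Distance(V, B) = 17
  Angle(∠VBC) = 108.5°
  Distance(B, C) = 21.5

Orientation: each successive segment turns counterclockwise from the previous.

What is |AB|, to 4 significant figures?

18.44

T is at the origin; TM runs at 47.0° with length 8.2, so M = (5.592, 5.997). TM ⟂ MA, so MA runs at 137.0°; with |MA| = 22.4, A = (-10.79, 21.27). ∠MAE = 77.8° gives AE at -120.8° from the x-axis; with |AE| = 25.8, E = (-24.00, -0.8873). AE is perpendicular to EV, so EV runs at -30.80°; with |EV| = 16.2, V = (-10.09, -9.182). EV is perpendicular to VB, so VB runs at 59.20°; with |VB| = 17.0, B = (-1.381, 5.420). Then |AB| = |B − A| = 18.44.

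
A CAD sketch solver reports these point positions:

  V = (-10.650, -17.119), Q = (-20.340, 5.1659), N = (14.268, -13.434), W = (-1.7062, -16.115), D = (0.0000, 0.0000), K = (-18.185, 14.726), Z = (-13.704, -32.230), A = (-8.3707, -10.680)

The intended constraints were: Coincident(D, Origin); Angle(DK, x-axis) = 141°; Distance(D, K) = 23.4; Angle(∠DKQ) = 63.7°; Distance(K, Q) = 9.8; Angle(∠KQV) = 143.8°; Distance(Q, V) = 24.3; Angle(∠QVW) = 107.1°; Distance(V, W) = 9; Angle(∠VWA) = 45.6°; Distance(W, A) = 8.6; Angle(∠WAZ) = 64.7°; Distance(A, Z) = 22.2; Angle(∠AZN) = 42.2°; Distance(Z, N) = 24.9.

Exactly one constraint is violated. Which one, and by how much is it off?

Distance(Z, N) = 24.9 — off by 8.80.

D = (0.00, 0.00) ✓; DK at 141.0° ✓; |DK| = 23.40 ✓; ∠DKQ = 63.70° ✓; |KQ| = 9.800 ✓; ∠KQV = 143.8° ✓; |QV| = 24.30 ✓; ∠QVW = 107.1° ✓; |VW| = 9.000 ✓; ∠VWA = 45.60° ✓; |WA| = 8.600 ✓; ∠WAZ = 64.70° ✓; |AZ| = 22.20 ✓; ∠AZN = 42.20° ✓; |ZN| = 33.70 ✗.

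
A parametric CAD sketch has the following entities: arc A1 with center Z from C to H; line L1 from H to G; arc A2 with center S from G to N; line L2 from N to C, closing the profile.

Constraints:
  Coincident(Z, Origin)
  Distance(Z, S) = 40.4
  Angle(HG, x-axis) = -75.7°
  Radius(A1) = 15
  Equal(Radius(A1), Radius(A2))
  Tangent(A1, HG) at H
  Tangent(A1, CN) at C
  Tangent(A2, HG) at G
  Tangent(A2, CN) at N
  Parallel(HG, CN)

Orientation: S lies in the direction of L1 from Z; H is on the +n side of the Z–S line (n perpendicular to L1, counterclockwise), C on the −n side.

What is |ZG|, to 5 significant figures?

43.095

Tangency of A1 to both parallel lines with radius 15.0 puts H and C at Z ± 15.0·n: H = (14.535, 3.7050), C = (-14.535, -3.7050). Equal radii place G and N the same way about S: G = S + 15.0·n = (24.514, -35.443), N = S − 15.0·n = (-4.5565, -42.853). Then |ZG| = |G − Z| = 43.095.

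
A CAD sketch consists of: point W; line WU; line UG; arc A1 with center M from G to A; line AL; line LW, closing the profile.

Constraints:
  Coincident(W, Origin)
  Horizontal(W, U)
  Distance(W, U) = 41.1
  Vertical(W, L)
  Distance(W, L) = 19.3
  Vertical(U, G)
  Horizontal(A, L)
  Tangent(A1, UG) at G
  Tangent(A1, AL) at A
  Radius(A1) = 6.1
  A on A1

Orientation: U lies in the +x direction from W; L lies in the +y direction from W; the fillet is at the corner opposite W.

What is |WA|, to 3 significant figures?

40.0

The virtual corner opposite W is at (41.1, 19.3). Tangency of A1 to UG means the radius MG is perpendicular to UG and since A1 is tangent to AL there, MA ⟂ AL, with radius 6.1, so the center M sits 6.1 in from both sides at M = (35.0, 13.2). That places the tangent points at G = (41.1, 13.2) on UG and A = (35.0, 19.3) on AL. Then |WA| = |A − W| = 40.0.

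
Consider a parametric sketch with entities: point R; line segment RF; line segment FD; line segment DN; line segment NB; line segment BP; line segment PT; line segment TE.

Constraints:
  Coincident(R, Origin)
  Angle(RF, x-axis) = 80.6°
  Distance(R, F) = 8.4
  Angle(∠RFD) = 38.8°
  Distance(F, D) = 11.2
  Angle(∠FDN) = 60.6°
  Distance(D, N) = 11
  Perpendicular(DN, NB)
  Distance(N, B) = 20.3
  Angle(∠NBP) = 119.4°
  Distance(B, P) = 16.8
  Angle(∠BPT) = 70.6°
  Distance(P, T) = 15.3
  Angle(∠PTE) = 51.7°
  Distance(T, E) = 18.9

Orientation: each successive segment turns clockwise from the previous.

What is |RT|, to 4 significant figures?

17.82

R is at the origin; RF runs at 80.6° with length 8.4, so F = (1.372, 8.287). ∠RFD = 38.8° gives FD at -60.60° from the x-axis; with |FD| = 11.2, D = (6.870, -1.470). ∠FDN = 60.6° gives DN at -180.0° from the x-axis; with |DN| = 11.0, N = (-4.130, -1.470). The perpendicularity gives NB at right angles to DN, so NB runs at 90.00°; with |NB| = 20.3, B = (-4.130, 18.83). ∠NBP = 119.4° gives BP at 29.40° from the x-axis; with |BP| = 16.8, P = (10.51, 27.08). ∠BPT = 70.6° gives PT at -80.00° from the x-axis; with |PT| = 15.3, T = (13.16, 12.01). Then |RT| = |T − R| = 17.82.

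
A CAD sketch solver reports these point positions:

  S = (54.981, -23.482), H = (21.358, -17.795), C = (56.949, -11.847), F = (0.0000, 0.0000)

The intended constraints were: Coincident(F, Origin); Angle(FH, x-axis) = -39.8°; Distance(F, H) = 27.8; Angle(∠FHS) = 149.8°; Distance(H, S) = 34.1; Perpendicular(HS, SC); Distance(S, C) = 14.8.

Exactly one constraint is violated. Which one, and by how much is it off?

Distance(S, C) = 14.8 — off by 3.00.

F = (0.00, 0.00) ✓; FH at -39.80° ✓; |FH| = 27.80 ✓; ∠FHS = 149.8° ✓; |HS| = 34.10 ✓; ∠(HS, SC) = 90.00° ✓; |SC| = 11.80 ✗.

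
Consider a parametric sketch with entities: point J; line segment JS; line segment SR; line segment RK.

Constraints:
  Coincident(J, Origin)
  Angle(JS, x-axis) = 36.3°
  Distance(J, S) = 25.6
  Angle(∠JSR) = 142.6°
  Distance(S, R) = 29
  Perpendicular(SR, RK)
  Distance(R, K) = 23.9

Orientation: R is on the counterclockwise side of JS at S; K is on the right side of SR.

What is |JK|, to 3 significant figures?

63.2

J is at the origin; JS runs at 36.3° with length 25.6, so S = 25.6·(cos 36.3°, sin 36.3°) = (20.6, 15.2). ∠JSR = 142.6°, so SR runs at 36.3° + (180° − 142.6°) = 73.7° from the x-axis; with |SR| = 29.0, R = S + 29.0·(cos 73.7°, sin 73.7°) = (28.8, 43.0). The perpendicularity gives RK at right angles to SR; with |RK| = 23.9 on the right of SR, K = R + 23.9·(0.960, -0.281) = (51.7, 36.3). Then |JK| = |K − J| = 63.2.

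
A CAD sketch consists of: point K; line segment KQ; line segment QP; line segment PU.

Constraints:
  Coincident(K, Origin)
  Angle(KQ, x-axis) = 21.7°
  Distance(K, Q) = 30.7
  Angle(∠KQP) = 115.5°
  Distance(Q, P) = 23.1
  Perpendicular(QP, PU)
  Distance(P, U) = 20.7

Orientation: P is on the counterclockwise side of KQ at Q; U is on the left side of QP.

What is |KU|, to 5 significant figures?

36.987

K is at the origin; KQ runs at 21.7° with length 30.7, so Q = 30.7·(cos 21.7°, sin 21.7°) = (28.524, 11.351). ∠KQP = 115.5°, so QP runs at 21.7° + (180° − 115.5°) = 86.200° from the x-axis; with |QP| = 23.1, P = Q + 23.1·(cos 86.200°, sin 86.200°) = (30.055, 34.400). QP is perpendicular to PU; with |PU| = 20.7 on the left of QP, U = P + 20.7·(-0.99780, 0.066274) = (9.4008, 35.772). Then |KU| = |U − K| = 36.987.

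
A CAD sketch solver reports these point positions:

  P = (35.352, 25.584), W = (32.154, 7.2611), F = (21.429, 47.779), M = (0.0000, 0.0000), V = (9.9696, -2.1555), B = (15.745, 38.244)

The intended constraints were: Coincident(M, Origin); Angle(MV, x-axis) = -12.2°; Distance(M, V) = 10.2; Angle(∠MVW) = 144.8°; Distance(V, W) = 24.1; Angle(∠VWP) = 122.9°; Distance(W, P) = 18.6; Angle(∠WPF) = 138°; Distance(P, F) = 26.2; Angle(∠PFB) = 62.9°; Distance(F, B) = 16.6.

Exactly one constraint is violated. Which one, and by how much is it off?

Distance(F, B) = 16.6 — off by 5.50.

M = (0.00, 0.00) ✓; MV at -12.20° ✓; |MV| = 10.20 ✓; ∠MVW = 144.8° ✓; |VW| = 24.10 ✓; ∠VWP = 122.9° ✓; |WP| = 18.60 ✓; ∠WPF = 138.0° ✓; |PF| = 26.20 ✓; ∠PFB = 62.90° ✓; |FB| = 11.10 ✗.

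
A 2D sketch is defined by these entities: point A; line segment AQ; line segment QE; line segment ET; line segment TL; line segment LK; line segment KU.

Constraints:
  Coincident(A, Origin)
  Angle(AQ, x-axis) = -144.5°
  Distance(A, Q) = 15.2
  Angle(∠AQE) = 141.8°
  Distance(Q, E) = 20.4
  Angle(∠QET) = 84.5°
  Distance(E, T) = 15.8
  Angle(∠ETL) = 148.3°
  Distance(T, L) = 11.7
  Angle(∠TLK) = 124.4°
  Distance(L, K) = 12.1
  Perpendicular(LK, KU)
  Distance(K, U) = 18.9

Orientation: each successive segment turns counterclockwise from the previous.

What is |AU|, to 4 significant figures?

13.16

∠TLK = 124.4° gives LK at 76.50° from the x-axis; with |LK| = 12.1, K = (11.17, -15.43). The perpendicularity gives KU at right angles to LK, so KU runs at 166.5°; with |KU| = 18.9, U = (-7.203, -11.02). Then |AU| = |U − A| = 13.16.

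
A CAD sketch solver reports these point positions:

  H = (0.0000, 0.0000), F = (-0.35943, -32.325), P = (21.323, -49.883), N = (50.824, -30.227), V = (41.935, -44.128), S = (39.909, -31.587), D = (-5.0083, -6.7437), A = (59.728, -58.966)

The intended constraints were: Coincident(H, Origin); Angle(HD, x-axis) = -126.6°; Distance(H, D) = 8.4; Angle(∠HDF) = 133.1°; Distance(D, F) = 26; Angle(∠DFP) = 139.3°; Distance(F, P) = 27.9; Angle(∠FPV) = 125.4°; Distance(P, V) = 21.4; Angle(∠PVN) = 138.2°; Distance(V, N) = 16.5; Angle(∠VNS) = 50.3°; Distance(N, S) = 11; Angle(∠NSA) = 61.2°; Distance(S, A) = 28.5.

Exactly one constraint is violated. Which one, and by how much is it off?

Distance(S, A) = 28.5 — off by 5.30.

H = (0.00, 0.00) ✓; HD at -126.6° ✓; |HD| = 8.400 ✓; ∠HDF = 133.1° ✓; |DF| = 26.00 ✓; ∠DFP = 139.3° ✓; |FP| = 27.90 ✓; ∠FPV = 125.4° ✓; |PV| = 21.40 ✓; ∠PVN = 138.2° ✓; |VN| = 16.50 ✓; ∠VNS = 50.30° ✓; |NS| = 11.00 ✓; ∠NSA = 61.20° ✓; |SA| = 33.80 ✗.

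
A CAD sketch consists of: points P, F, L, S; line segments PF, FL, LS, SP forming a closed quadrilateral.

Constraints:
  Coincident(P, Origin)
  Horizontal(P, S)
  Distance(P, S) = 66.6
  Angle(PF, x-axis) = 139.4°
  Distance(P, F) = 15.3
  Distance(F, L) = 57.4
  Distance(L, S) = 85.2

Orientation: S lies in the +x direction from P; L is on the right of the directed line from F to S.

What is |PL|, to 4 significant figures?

47.21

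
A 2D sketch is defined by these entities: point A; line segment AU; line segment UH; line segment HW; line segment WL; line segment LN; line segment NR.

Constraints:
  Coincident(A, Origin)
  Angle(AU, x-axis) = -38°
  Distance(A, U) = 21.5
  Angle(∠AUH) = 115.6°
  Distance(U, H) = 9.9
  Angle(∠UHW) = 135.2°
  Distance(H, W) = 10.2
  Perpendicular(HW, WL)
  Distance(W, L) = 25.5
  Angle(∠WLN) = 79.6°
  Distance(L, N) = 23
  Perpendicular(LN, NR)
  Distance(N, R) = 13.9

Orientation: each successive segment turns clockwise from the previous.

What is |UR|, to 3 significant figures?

2.97

A is at the origin; AU runs at -38.0° with length 21.5, so U = (16.9, -13.2). ∠AUH = 115.6° gives UH at -102° from the x-axis; with |UH| = 9.9, H = (14.8, -22.9). ∠UHW = 135.2° gives HW at -147° from the x-axis; with |HW| = 10.2, W = (6.24, -28.4). HW is perpendicular to WL, so WL runs at 123°; with |WL| = 25.5, L = (-7.57, -7.00). ∠WLN = 79.6° gives LN at 22.4° from the x-axis; with |LN| = 23.0, N = (13.7, 1.77). The perpendicularity gives NR at right angles to LN, so NR runs at -67.6°; with |NR| = 13.9, R = (19.0, -11.1). Then |UR| = |R − U| = 2.97.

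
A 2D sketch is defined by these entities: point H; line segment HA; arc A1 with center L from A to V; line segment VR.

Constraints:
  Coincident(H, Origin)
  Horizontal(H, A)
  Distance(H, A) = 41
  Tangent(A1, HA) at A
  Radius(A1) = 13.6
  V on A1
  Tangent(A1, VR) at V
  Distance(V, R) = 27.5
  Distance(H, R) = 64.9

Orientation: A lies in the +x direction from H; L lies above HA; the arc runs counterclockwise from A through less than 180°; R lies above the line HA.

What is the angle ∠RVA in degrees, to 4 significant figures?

128.7°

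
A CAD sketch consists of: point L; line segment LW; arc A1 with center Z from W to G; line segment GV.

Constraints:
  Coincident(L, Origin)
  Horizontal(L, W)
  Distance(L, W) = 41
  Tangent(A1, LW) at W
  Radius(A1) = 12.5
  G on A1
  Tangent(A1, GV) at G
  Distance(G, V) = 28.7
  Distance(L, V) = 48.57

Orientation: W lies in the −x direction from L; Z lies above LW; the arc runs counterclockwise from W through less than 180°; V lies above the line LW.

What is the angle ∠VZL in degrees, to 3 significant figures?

80.2°

Checks: |ZG| = 12.50 ✓; ∠(ZG, GV) = 90.00° ✓; |GV| = 28.70 ✓; |LV| = 48.57 ✓.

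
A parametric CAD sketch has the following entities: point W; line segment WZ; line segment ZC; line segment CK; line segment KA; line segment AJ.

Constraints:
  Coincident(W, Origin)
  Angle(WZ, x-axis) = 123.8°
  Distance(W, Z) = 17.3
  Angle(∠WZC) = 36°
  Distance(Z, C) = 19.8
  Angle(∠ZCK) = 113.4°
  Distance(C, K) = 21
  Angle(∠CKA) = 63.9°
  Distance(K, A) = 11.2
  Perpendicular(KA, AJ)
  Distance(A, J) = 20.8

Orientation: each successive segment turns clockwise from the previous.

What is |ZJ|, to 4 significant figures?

18.05

∠CKA = 63.9° gives KA at 157.1° from the x-axis; with |KA| = 11.2, A = (-0.1868, -9.070). KA is perpendicular to AJ, so AJ runs at 67.10°; with |AJ| = 20.8, J = (7.907, 10.09). Then |ZJ| = |J − Z| = 18.05.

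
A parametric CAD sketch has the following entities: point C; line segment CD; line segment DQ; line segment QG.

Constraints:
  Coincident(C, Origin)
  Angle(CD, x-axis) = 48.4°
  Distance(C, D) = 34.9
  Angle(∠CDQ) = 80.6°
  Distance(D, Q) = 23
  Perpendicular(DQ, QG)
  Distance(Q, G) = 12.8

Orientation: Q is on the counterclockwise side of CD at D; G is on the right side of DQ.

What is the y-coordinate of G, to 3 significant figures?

49.2

C is at the origin; CD runs at 48.4° with length 34.9, so D = 34.9·(cos 48.4°, sin 48.4°) = (23.2, 26.1). ∠CDQ = 80.6°, so DQ runs at 48.4° + (180° − 80.6°) = 148° from the x-axis; with |DQ| = 23.0, Q = D + 23.0·(cos 148°, sin 148°) = (3.71, 38.4). DQ is perpendicular to QG; with |QG| = 12.8 on the right of DQ, G = Q + 12.8·(0.533, 0.846) = (10.5, 49.2). So G.y = 49.2.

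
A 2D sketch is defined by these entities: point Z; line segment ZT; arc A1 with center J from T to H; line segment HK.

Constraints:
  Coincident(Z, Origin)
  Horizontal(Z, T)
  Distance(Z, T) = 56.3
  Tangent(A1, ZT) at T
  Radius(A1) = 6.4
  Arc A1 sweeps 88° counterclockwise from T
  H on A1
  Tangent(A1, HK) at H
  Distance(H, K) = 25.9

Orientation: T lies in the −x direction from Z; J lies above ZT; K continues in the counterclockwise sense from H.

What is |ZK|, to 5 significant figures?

58.557

Z is at the origin; Z and T share the same y with |ZT| = 56.3 and T on the −x side, so T = (-56.300, 0.0000). The tangent condition forces JT to be normal to ZT, so J = T + (0, 6.4) = (-56.300, 6.4000). On A1, T sits at bearing -90° from J; an 88° counterclockwise sweep puts H at bearing -2°, so H = J + 6.4·(cos -2°, sin -2°) = (-49.904, 6.1766). The tangent condition forces JH to be normal to HK, so HK runs along (−sin -2°, cos -2°); with |HK| = 25.9, K = (-49.000, 32.061). Then |ZK| = |K − Z| = 58.557.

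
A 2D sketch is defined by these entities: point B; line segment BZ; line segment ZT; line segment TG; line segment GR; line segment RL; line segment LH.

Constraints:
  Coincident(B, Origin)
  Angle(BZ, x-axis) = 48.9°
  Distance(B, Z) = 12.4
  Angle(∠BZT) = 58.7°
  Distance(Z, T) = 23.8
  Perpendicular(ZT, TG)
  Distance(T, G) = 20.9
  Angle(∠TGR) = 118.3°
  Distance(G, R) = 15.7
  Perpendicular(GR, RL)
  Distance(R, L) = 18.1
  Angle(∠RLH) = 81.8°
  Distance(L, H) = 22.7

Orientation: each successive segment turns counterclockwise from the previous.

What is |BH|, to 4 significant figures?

17.34

B is at the origin; BZ runs at 48.9° with length 12.4, so Z = (8.151, 9.344). ∠BZT = 58.7° gives ZT at 170.2° from the x-axis; with |ZT| = 23.8, T = (-15.30, 13.40). ZT is perpendicular to TG, so TG runs at -99.80°; with |TG| = 20.9, G = (-18.86, -7.200). ∠TGR = 118.3° gives GR at -38.10° from the x-axis; with |GR| = 15.7, R = (-6.504, -16.89). The perpendicularity gives RL at right angles to GR, so RL runs at 51.90°; with |RL| = 18.1, L = (4.665, -2.644). ∠RLH = 81.8° gives LH at 150.1° from the x-axis; with |LH| = 22.7, H = (-15.01, 8.672). Then |BH| = |H − B| = 17.34.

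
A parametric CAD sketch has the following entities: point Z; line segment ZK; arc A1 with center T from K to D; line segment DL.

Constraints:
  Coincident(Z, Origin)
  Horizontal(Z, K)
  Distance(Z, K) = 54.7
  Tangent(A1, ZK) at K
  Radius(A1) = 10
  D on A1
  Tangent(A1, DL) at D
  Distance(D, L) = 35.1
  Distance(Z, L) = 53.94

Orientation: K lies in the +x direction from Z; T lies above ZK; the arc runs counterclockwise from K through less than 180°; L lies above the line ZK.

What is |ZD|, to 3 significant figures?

63.8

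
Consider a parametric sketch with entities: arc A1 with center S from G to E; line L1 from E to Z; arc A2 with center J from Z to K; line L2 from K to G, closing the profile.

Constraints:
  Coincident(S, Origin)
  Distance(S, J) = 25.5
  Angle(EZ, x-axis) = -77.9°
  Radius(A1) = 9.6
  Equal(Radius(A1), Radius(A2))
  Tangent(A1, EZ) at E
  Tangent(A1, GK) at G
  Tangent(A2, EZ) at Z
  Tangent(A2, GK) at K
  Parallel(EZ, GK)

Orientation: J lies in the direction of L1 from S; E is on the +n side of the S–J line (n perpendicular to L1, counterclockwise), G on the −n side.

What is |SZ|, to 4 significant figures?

27.25

The slot axis is L1's direction at -77.9°, so u = (cos -77.9°, sin -77.9°) = (0.2096, -0.9778) and n = (−sin -77.9°, cos -77.9°) = (0.9778, 0.2096). S is at the origin and J lies 25.5 along u from S, so J = 25.5·u = (5.345, -24.93). Tangency of A1 to both parallel lines with radius 9.6 puts E and G at S ± 9.6·n: E = (9.387, 2.012), G = (-9.387, -2.012). Equal radii place Z and K the same way about J: Z = J + 9.6·n = (14.73, -22.92), K = J − 9.6·n = (-4.041, -26.95). Then |SZ| = |Z − S| = 27.25.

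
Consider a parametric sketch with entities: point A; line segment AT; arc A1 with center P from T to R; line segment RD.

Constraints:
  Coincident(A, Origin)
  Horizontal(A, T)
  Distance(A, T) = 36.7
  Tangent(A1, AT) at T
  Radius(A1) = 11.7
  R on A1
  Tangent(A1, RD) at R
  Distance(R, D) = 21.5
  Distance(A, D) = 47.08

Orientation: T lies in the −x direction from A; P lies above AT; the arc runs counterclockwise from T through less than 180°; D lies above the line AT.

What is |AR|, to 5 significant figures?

29.351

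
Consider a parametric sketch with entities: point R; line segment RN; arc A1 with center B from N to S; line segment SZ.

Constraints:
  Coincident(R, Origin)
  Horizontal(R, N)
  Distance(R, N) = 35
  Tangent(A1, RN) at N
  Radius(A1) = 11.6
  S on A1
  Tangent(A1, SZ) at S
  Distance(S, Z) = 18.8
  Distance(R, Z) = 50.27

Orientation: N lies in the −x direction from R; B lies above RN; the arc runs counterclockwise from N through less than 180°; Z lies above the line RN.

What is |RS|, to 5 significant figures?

31.935

R is at the origin; R and N share the same y with |RN| = 35.0 and N on the −x side, so N = (-35.000, 0.0000). Since A1 is tangent to RN there, BN ⟂ RN, so B = N + (0, 11.6) = (-35.000, 11.600). Since BS ⟂ SZ (tangency), |BZ| = √(11.6² + 18.8²) = 22.091 regardless of where S sits on A1. So Z lies on both circle(R, 50.27) and circle(B, 22.091); the above-RN intersection is Z = (-37.430, 33.557). S is the foot of the tangent from Z: S = (-25.858, 18.740).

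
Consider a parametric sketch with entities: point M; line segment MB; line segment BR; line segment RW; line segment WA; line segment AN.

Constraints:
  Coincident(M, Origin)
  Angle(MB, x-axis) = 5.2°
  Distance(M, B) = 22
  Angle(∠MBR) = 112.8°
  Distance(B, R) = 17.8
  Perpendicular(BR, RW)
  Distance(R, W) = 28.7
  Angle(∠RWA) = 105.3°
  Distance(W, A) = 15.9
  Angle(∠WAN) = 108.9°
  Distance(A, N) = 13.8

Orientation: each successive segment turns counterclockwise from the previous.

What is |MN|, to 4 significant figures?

3.448

M is at the origin; MB runs at 5.2° with length 22.0, so B = (21.91, 1.994). ∠MBR = 112.8° gives BR at 72.40° from the x-axis; with |BR| = 17.8, R = (27.29, 18.96). The perpendicularity gives RW at right angles to BR, so RW runs at 162.4°; with |RW| = 28.7, W = (-0.06493, 27.64). ∠RWA = 105.3° gives WA at -122.9° from the x-axis; with |WA| = 15.9, A = (-8.701, 14.29). ∠WAN = 108.9° gives AN at -51.80° from the x-axis; with |AN| = 13.8, N = (-0.1674, 3.444). Then |MN| = |N − M| = 3.448.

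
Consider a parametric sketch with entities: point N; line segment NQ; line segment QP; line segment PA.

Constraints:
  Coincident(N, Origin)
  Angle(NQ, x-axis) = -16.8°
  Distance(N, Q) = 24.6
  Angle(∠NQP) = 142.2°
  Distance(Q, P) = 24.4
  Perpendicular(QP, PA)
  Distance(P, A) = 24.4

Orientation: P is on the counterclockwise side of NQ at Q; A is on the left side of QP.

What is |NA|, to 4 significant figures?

44.82

∠NQP = 142.2°, so QP runs at -16.8° + (180° − 142.2°) = 21.00° from the x-axis; with |QP| = 24.4, P = Q + 24.4·(cos 21.00°, sin 21.00°) = (46.33, 1.634). QP ⟂ PA; with |PA| = 24.4 on the left of QP, A = P + 24.4·(-0.3584, 0.9336) = (37.59, 24.41). Then |NA| = |A − N| = 44.82.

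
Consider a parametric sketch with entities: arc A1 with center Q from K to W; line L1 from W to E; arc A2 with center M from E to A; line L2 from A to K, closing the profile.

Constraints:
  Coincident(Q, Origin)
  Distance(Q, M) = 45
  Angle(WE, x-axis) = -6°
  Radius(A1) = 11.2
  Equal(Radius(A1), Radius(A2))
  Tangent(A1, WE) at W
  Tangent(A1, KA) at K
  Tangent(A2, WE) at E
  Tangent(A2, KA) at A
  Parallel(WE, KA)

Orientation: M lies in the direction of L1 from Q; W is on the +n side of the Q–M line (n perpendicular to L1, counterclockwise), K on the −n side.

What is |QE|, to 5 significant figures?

46.373

Tangency of A1 to both parallel lines with radius 11.2 puts W and K at Q ± 11.2·n: W = (1.1707, 11.139), K = (-1.1707, -11.139). Equal radii place E and A the same way about M: E = M + 11.2·n = (45.924, 6.4349), A = M − 11.2·n = (43.583, -15.842). Then |QE| = |E − Q| = 46.373.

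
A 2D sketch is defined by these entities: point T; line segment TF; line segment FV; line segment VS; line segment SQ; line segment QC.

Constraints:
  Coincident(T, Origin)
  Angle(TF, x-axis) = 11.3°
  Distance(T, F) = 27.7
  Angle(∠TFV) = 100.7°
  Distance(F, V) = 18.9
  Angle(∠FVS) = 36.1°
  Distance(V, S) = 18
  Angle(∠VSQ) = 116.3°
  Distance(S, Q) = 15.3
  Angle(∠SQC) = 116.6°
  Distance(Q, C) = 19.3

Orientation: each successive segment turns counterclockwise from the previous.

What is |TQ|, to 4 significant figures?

24.05

T is at the origin; TF runs at 11.3° with length 27.7, so F = (27.16, 5.428). ∠TFV = 100.7° gives FV at 90.60° from the x-axis; with |FV| = 18.9, V = (26.97, 24.33). ∠FVS = 36.1° gives VS at -125.5° from the x-axis; with |VS| = 18.0, S = (16.51, 9.673). ∠VSQ = 116.3° gives SQ at -61.80° from the x-axis; with |SQ| = 15.3, Q = (23.74, -3.811). Then |TQ| = |Q − T| = 24.05.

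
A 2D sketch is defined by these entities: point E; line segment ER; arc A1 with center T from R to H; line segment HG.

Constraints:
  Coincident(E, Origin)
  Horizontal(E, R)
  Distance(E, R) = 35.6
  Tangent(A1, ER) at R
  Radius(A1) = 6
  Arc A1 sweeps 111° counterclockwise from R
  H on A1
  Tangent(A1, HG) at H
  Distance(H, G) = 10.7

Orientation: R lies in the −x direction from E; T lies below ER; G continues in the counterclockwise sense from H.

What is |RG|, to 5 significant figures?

18.225

E is at the origin; ER is horizontal with |ER| = 35.6 and R on the −x side, so R = (-35.600, 0.0000). Tangency of A1 to ER means the radius TR is perpendicular to ER, so T = R + (0, -6) = (-35.600, -6.0000). On A1, R sits at bearing 90° from T; a 111° counterclockwise sweep puts H at bearing 201°, so H = T + 6.0·(cos 201°, sin 201°) = (-41.201, -8.1502). Since A1 is tangent to HG there, TH ⟂ HG, so HG runs along (−sin 201°, cos 201°); with |HG| = 10.7, G = (-37.367, -18.140). Then |RG| = |G − R| = 18.225.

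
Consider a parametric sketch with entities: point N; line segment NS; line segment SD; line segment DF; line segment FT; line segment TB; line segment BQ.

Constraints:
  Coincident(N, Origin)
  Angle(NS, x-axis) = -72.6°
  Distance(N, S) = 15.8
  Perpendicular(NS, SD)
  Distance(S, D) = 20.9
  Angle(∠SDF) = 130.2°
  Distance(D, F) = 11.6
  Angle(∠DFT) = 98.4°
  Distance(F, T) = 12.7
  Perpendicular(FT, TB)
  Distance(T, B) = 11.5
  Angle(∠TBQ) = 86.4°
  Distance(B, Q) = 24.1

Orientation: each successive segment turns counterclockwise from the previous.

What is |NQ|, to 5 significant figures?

35.964

N is at the origin; NS runs at -72.6° with length 15.8, so S = (4.7248, -15.077). NS ⟂ SD, so SD runs at 17.400°; with |SD| = 20.9, D = (24.668, -8.8270). ∠SDF = 130.2° gives DF at 67.200° from the x-axis; with |DF| = 11.6, F = (29.164, 1.8666). ∠DFT = 98.4° gives FT at 148.80° from the x-axis; with |FT| = 12.7, T = (18.301, 8.4455). The perpendicularity gives TB at right angles to FT, so TB runs at -121.20°; with |TB| = 11.5, B = (12.343, -1.3912). ∠TBQ = 86.4° gives BQ at -27.600° from the x-axis; with |BQ| = 24.1, Q = (33.701, -12.557). Then |NQ| = |Q − N| = 35.964.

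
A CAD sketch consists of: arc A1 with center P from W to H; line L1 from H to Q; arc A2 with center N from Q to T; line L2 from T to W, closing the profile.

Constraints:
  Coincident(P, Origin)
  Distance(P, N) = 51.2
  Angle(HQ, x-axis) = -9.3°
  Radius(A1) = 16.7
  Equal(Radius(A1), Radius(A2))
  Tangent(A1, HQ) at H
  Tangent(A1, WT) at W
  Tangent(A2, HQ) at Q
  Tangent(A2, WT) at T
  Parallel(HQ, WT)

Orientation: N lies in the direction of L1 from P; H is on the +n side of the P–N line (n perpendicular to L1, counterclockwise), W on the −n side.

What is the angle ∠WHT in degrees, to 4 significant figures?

56.88°

The slot axis is L1's direction at -9.3°, so u = (cos -9.3°, sin -9.3°) = (0.9869, -0.1616) and n = (−sin -9.3°, cos -9.3°) = (0.1616, 0.9869). P is at the origin and N lies 51.2 along u from P, so N = 51.2·u = (50.53, -8.274). Tangency of A1 to both parallel lines with radius 16.7 puts H and W at P ± 16.7·n: H = (2.699, 16.48), W = (-2.699, -16.48). Equal radii place Q and T the same way about N: Q = N + 16.7·n = (53.23, 8.206), T = N − 16.7·n = (47.83, -24.75). Then cos ∠WHT = HW·HT / (|HW||HT|), giving 56.88°.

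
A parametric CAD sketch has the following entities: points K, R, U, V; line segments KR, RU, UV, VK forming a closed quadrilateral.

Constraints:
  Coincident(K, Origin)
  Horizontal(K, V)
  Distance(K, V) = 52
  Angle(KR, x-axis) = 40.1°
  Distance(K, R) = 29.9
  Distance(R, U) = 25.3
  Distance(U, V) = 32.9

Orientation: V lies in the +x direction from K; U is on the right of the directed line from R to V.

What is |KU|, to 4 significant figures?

20.47

Checks: |RU| = 25.30 ✓; |UV| = 32.90 ✓.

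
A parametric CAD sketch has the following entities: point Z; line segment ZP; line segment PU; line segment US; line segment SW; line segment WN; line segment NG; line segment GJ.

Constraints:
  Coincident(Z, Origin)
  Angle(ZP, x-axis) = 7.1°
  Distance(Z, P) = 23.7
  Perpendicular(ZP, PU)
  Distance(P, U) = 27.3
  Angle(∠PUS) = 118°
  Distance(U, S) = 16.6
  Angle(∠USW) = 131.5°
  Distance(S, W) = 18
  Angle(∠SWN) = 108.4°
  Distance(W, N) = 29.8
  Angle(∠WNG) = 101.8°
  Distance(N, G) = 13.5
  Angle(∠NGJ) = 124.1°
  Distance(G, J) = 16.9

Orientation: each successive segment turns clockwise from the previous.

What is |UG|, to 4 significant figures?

35.03

Z is at the origin; ZP runs at 7.1° with length 23.7, so P = (23.52, 2.929). The perpendicularity gives PU at right angles to ZP, so PU runs at -82.90°; with |PU| = 27.3, U = (26.89, -24.16). ∠PUS = 118.0° gives US at -144.9° from the x-axis; with |US| = 16.6, S = (13.31, -33.71). ∠USW = 131.5° gives SW at 166.6° from the x-axis; with |SW| = 18.0, W = (-4.199, -29.53). ∠SWN = 108.4° gives WN at 95.00° from the x-axis; with |WN| = 29.8, N = (-6.796, 0.1517). ∠WNG = 101.8° gives NG at 16.80° from the x-axis; with |NG| = 13.5, G = (6.128, 4.054). Then |UG| = |G − U| = 35.03.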